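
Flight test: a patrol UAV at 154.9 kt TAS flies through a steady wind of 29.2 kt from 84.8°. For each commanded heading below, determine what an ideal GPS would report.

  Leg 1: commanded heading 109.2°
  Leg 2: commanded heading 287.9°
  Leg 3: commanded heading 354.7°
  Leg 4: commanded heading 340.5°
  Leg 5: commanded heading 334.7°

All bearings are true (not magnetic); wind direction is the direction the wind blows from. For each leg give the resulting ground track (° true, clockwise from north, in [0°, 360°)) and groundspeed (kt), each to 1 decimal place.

Leg 1: track=114.6°, groundspeed=128.9 kt
Leg 2: track=284.3°, groundspeed=182.1 kt
Leg 3: track=344.0°, groundspeed=157.7 kt
Leg 4: track=330.6°, groundspeed=164.6 kt
Leg 5: track=325.3°, groundspeed=167.2 kt

Leg 1: heading 109.2°; drift +5.4° → track 114.6°, groundspeed 128.9 kt
Leg 2: heading 287.9°; drift -3.6° → track 284.3°, groundspeed 182.1 kt
Leg 3: heading 354.7°; drift -10.7° → track 344.0°, groundspeed 157.7 kt
Leg 4: heading 340.5°; drift -9.9° → track 330.6°, groundspeed 164.6 kt
Leg 5: heading 334.7°; drift -9.4° → track 325.3°, groundspeed 167.2 kt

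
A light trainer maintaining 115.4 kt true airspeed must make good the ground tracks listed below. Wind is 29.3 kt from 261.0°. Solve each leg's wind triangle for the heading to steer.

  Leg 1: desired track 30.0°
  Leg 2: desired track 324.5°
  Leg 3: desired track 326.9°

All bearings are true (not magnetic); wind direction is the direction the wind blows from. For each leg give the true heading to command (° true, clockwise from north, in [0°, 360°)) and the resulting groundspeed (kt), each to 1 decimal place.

Leg 1: heading=18.6°, groundspeed=131.6 kt
Leg 2: heading=311.4°, groundspeed=99.3 kt
Leg 3: heading=313.5°, groundspeed=100.3 kt

Leg 1: desired track 30.0°; wind correction -11.4° → command heading 18.6°, groundspeed 131.6 kt
Leg 2: desired track 324.5°; wind correction -13.1° → command heading 311.4°, groundspeed 99.3 kt
Leg 3: desired track 326.9°; wind correction -13.4° → command heading 313.5°, groundspeed 100.3 kt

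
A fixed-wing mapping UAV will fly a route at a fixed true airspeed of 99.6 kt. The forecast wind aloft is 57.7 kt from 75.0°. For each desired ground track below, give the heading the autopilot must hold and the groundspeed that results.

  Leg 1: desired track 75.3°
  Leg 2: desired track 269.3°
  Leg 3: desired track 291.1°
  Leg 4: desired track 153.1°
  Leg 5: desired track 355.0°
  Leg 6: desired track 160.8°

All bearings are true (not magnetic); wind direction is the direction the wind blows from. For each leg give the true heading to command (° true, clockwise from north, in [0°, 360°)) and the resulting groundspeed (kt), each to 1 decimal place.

Leg 1: desired track 75.3°; wind correction -0.2° → command heading 75.1°, groundspeed 41.9 kt
Leg 2: desired track 269.3°; wind correction +8.2° → command heading 277.5°, groundspeed 154.5 kt
Leg 3: desired track 291.1°; wind correction +20.0° → command heading 311.1°, groundspeed 140.2 kt
Leg 4: desired track 153.1°; wind correction -34.5° → command heading 118.6°, groundspeed 70.2 kt
Leg 5: desired track 355.0°; wind correction +34.8° → command heading 29.8°, groundspeed 71.8 kt
Leg 6: desired track 160.8°; wind correction -35.3° → command heading 125.5°, groundspeed 77.1 kt

Leg 1: heading=75.1°, groundspeed=41.9 kt
Leg 2: heading=277.5°, groundspeed=154.5 kt
Leg 3: heading=311.1°, groundspeed=140.2 kt
Leg 4: heading=118.6°, groundspeed=70.2 kt
Leg 5: heading=29.8°, groundspeed=71.8 kt
Leg 6: heading=125.5°, groundspeed=77.1 kt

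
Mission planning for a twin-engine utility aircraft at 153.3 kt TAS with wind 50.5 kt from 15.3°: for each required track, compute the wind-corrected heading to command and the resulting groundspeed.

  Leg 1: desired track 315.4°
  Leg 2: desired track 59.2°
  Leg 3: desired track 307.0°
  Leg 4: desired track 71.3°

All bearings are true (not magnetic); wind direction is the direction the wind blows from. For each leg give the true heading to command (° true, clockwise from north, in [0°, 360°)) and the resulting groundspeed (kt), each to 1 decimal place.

Leg 1: heading=332.0°, groundspeed=121.6 kt
Leg 2: heading=46.0°, groundspeed=112.9 kt
Leg 3: heading=324.8°, groundspeed=127.3 kt
Leg 4: heading=55.5°, groundspeed=119.2 kt

Leg 1: desired track 315.4°; wind correction +16.6° → command heading 332.0°, groundspeed 121.6 kt
Leg 2: desired track 59.2°; wind correction -13.2° → command heading 46.0°, groundspeed 112.9 kt
Leg 3: desired track 307.0°; wind correction +17.8° → command heading 324.8°, groundspeed 127.3 kt
Leg 4: desired track 71.3°; wind correction -15.8° → command heading 55.5°, groundspeed 119.2 kt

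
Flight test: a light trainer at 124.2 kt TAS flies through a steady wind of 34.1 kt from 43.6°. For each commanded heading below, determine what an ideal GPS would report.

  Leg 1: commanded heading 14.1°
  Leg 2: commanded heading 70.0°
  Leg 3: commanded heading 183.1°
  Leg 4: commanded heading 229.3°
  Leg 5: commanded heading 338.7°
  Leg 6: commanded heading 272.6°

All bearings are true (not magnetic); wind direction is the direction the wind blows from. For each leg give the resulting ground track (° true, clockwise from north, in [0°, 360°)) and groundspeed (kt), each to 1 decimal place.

Leg 1: track=4.0°, groundspeed=96.0 kt
Leg 2: track=79.2°, groundspeed=94.9 kt
Leg 3: track=191.5°, groundspeed=151.8 kt
Leg 4: track=228.1°, groundspeed=158.2 kt
Leg 5: track=323.0°, groundspeed=114.0 kt
Leg 6: track=262.6°, groundspeed=148.8 kt

Leg 1: heading 14.1°; drift -10.1° → track 4.0°, groundspeed 96.0 kt
Leg 2: heading 70.0°; drift +9.2° → track 79.2°, groundspeed 94.9 kt
Leg 3: heading 183.1°; drift +8.4° → track 191.5°, groundspeed 151.8 kt
Leg 4: heading 229.3°; drift -1.2° → track 228.1°, groundspeed 158.2 kt
Leg 5: heading 338.7°; drift -15.7° → track 323.0°, groundspeed 114.0 kt
Leg 6: heading 272.6°; drift -10.0° → track 262.6°, groundspeed 148.8 kt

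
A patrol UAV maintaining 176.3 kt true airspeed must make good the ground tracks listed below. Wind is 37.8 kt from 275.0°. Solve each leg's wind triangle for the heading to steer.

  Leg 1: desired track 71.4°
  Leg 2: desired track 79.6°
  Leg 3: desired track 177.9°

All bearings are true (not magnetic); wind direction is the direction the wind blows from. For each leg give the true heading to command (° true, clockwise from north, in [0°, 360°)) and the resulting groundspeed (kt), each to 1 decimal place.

Leg 1: desired track 71.4°; wind correction -4.9° → command heading 66.5°, groundspeed 210.3 kt
Leg 2: desired track 79.6°; wind correction -3.3° → command heading 76.3°, groundspeed 212.5 kt
Leg 3: desired track 177.9°; wind correction +12.3° → command heading 190.2°, groundspeed 176.9 kt

Leg 1: heading=66.5°, groundspeed=210.3 kt
Leg 2: heading=76.3°, groundspeed=212.5 kt
Leg 3: heading=190.2°, groundspeed=176.9 kt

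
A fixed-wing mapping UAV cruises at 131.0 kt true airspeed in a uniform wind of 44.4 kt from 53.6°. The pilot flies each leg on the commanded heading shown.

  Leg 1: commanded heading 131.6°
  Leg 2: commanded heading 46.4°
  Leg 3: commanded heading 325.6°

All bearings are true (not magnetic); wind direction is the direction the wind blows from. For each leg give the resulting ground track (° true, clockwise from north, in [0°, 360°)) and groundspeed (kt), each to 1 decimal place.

Leg 1: track=151.2°, groundspeed=129.3 kt
Leg 2: track=42.7°, groundspeed=87.1 kt
Leg 3: track=306.7°, groundspeed=136.8 kt

Leg 1: heading 131.6°; drift +19.6° → track 151.2°, groundspeed 129.3 kt
Leg 2: heading 46.4°; drift -3.7° → track 42.7°, groundspeed 87.1 kt
Leg 3: heading 325.6°; drift -18.9° → track 306.7°, groundspeed 136.8 kt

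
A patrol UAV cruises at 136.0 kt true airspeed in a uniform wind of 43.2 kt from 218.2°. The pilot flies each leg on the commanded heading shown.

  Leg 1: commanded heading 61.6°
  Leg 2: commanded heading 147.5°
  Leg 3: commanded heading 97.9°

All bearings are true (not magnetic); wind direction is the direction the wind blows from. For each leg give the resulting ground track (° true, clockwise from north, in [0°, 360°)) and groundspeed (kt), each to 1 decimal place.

Leg 1: heading 61.6°; drift -5.6° → track 56.0°, groundspeed 176.5 kt
Leg 2: heading 147.5°; drift -18.5° → track 129.0°, groundspeed 128.4 kt
Leg 3: heading 97.9°; drift -13.3° → track 84.6°, groundspeed 162.1 kt

Leg 1: track=56.0°, groundspeed=176.5 kt
Leg 2: track=129.0°, groundspeed=128.4 kt
Leg 3: track=84.6°, groundspeed=162.1 kt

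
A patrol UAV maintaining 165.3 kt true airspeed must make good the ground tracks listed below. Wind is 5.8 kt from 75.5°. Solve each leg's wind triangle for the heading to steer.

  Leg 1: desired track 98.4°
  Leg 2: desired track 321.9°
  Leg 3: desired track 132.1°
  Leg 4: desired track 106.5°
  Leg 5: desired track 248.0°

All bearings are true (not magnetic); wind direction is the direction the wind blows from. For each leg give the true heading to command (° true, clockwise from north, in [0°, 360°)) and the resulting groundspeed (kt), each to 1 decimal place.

Leg 1: heading=97.6°, groundspeed=159.9 kt
Leg 2: heading=323.7°, groundspeed=167.5 kt
Leg 3: heading=130.4°, groundspeed=162.0 kt
Leg 4: heading=105.5°, groundspeed=160.3 kt
Leg 5: heading=247.7°, groundspeed=171.0 kt

Leg 1: desired track 98.4°; wind correction -0.8° → command heading 97.6°, groundspeed 159.9 kt
Leg 2: desired track 321.9°; wind correction +1.8° → command heading 323.7°, groundspeed 167.5 kt
Leg 3: desired track 132.1°; wind correction -1.7° → command heading 130.4°, groundspeed 162.0 kt
Leg 4: desired track 106.5°; wind correction -1.0° → command heading 105.5°, groundspeed 160.3 kt
Leg 5: desired track 248.0°; wind correction -0.3° → command heading 247.7°, groundspeed 171.0 kt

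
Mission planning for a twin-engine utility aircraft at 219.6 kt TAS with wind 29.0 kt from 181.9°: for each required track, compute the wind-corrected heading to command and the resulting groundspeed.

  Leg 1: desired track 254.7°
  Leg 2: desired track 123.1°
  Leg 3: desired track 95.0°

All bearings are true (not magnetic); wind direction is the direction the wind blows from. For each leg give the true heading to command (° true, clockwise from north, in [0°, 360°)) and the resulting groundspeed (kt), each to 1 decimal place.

Leg 1: desired track 254.7°; wind correction -7.2° → command heading 247.5°, groundspeed 209.3 kt
Leg 2: desired track 123.1°; wind correction +6.5° → command heading 129.6°, groundspeed 203.2 kt
Leg 3: desired track 95.0°; wind correction +7.6° → command heading 102.6°, groundspeed 216.1 kt

Leg 1: heading=247.5°, groundspeed=209.3 kt
Leg 2: heading=129.6°, groundspeed=203.2 kt
Leg 3: heading=102.6°, groundspeed=216.1 kt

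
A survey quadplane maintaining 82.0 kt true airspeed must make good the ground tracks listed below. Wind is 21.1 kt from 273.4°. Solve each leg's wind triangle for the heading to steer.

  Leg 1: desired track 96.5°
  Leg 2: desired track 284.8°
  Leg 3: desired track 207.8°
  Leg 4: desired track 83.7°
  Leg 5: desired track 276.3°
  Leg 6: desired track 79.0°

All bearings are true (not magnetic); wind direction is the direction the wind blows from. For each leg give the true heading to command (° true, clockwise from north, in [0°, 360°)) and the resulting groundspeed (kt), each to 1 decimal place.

Leg 1: desired track 96.5°; wind correction +0.8° → command heading 97.3°, groundspeed 103.1 kt
Leg 2: desired track 284.8°; wind correction -2.9° → command heading 281.9°, groundspeed 61.2 kt
Leg 3: desired track 207.8°; wind correction +13.6° → command heading 221.4°, groundspeed 71.0 kt
Leg 4: desired track 83.7°; wind correction -2.5° → command heading 81.2°, groundspeed 102.7 kt
Leg 5: desired track 276.3°; wind correction -0.7° → command heading 275.6°, groundspeed 60.9 kt
Leg 6: desired track 79.0°; wind correction -3.7° → command heading 75.3°, groundspeed 102.3 kt

Leg 1: heading=97.3°, groundspeed=103.1 kt
Leg 2: heading=281.9°, groundspeed=61.2 kt
Leg 3: heading=221.4°, groundspeed=71.0 kt
Leg 4: heading=81.2°, groundspeed=102.7 kt
Leg 5: heading=275.6°, groundspeed=60.9 kt
Leg 6: heading=75.3°, groundspeed=102.3 kt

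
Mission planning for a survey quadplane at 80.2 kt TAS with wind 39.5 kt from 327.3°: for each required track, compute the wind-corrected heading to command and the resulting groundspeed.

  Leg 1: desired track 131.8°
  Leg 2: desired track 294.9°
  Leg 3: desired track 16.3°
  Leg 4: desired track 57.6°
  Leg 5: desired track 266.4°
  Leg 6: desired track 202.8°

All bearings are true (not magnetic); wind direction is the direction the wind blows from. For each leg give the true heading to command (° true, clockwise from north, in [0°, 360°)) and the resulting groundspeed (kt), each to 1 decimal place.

Leg 1: desired track 131.8°; wind correction -7.6° → command heading 124.2°, groundspeed 117.6 kt
Leg 2: desired track 294.9°; wind correction +15.3° → command heading 310.2°, groundspeed 44.0 kt
Leg 3: desired track 16.3°; wind correction -21.8° → command heading 354.5°, groundspeed 48.5 kt
Leg 4: desired track 57.6°; wind correction -29.5° → command heading 28.1°, groundspeed 70.0 kt
Leg 5: desired track 266.4°; wind correction +25.5° → command heading 291.9°, groundspeed 53.2 kt
Leg 6: desired track 202.8°; wind correction +23.9° → command heading 226.7°, groundspeed 95.7 kt

Leg 1: heading=124.2°, groundspeed=117.6 kt
Leg 2: heading=310.2°, groundspeed=44.0 kt
Leg 3: heading=354.5°, groundspeed=48.5 kt
Leg 4: heading=28.1°, groundspeed=70.0 kt
Leg 5: heading=291.9°, groundspeed=53.2 kt
Leg 6: heading=226.7°, groundspeed=95.7 kt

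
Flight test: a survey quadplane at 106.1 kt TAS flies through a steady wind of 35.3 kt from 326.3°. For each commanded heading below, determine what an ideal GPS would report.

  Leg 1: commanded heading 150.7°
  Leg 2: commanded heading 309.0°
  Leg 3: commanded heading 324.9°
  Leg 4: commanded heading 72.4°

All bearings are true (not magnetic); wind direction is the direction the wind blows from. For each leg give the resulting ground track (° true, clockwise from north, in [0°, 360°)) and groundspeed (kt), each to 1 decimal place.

Leg 1: track=149.6°, groundspeed=141.3 kt
Leg 2: track=300.7°, groundspeed=73.2 kt
Leg 3: track=324.2°, groundspeed=70.8 kt
Leg 4: track=88.7°, groundspeed=120.8 kt

Leg 1: heading 150.7°; drift -1.1° → track 149.6°, groundspeed 141.3 kt
Leg 2: heading 309.0°; drift -8.3° → track 300.7°, groundspeed 73.2 kt
Leg 3: heading 324.9°; drift -0.7° → track 324.2°, groundspeed 70.8 kt
Leg 4: heading 72.4°; drift +16.3° → track 88.7°, groundspeed 120.8 kt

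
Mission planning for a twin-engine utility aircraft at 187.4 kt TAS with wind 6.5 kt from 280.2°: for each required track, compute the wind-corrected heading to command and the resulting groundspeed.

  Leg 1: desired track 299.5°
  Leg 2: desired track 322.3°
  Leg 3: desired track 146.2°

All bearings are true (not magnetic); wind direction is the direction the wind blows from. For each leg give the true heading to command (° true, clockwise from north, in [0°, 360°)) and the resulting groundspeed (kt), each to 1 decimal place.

Leg 1: heading=298.8°, groundspeed=181.3 kt
Leg 2: heading=321.0°, groundspeed=182.5 kt
Leg 3: heading=147.6°, groundspeed=191.9 kt

Leg 1: desired track 299.5°; wind correction -0.7° → command heading 298.8°, groundspeed 181.3 kt
Leg 2: desired track 322.3°; wind correction -1.3° → command heading 321.0°, groundspeed 182.5 kt
Leg 3: desired track 146.2°; wind correction +1.4° → command heading 147.6°, groundspeed 191.9 kt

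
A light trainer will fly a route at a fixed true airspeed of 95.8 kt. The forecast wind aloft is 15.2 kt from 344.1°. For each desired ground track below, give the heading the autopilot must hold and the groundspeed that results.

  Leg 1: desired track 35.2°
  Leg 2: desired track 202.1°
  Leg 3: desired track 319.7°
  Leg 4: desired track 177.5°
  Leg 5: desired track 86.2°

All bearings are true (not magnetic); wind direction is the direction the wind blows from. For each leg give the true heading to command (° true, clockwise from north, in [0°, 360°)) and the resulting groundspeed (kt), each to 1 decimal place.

Leg 1: heading=28.1°, groundspeed=85.5 kt
Leg 2: heading=207.7°, groundspeed=107.3 kt
Leg 3: heading=323.5°, groundspeed=81.8 kt
Leg 4: heading=179.6°, groundspeed=110.5 kt
Leg 5: heading=77.3°, groundspeed=97.8 kt

Leg 1: desired track 35.2°; wind correction -7.1° → command heading 28.1°, groundspeed 85.5 kt
Leg 2: desired track 202.1°; wind correction +5.6° → command heading 207.7°, groundspeed 107.3 kt
Leg 3: desired track 319.7°; wind correction +3.8° → command heading 323.5°, groundspeed 81.8 kt
Leg 4: desired track 177.5°; wind correction +2.1° → command heading 179.6°, groundspeed 110.5 kt
Leg 5: desired track 86.2°; wind correction -8.9° → command heading 77.3°, groundspeed 97.8 kt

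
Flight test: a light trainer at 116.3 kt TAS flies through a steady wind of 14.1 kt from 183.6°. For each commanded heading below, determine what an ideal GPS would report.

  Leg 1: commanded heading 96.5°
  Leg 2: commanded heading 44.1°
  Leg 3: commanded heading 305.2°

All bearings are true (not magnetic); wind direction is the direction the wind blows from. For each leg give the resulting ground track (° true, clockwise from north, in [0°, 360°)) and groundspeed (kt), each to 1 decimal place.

Leg 1: heading 96.5°; drift -6.9° → track 89.6°, groundspeed 116.4 kt
Leg 2: heading 44.1°; drift -4.1° → track 40.0°, groundspeed 127.4 kt
Leg 3: heading 305.2°; drift +5.5° → track 310.7°, groundspeed 124.3 kt

Leg 1: track=89.6°, groundspeed=116.4 kt
Leg 2: track=40.0°, groundspeed=127.4 kt
Leg 3: track=310.7°, groundspeed=124.3 kt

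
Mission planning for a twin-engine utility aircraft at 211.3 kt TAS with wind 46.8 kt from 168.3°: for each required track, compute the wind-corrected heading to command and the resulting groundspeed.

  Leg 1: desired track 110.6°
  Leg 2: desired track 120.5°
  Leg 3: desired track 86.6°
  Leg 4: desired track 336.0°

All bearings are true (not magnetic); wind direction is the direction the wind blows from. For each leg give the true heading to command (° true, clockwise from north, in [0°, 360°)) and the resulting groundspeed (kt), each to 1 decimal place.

Leg 1: heading=121.4°, groundspeed=182.6 kt
Leg 2: heading=129.9°, groundspeed=177.0 kt
Leg 3: heading=99.3°, groundspeed=199.4 kt
Leg 4: heading=333.3°, groundspeed=256.8 kt

Leg 1: desired track 110.6°; wind correction +10.8° → command heading 121.4°, groundspeed 182.6 kt
Leg 2: desired track 120.5°; wind correction +9.4° → command heading 129.9°, groundspeed 177.0 kt
Leg 3: desired track 86.6°; wind correction +12.7° → command heading 99.3°, groundspeed 199.4 kt
Leg 4: desired track 336.0°; wind correction -2.7° → command heading 333.3°, groundspeed 256.8 kt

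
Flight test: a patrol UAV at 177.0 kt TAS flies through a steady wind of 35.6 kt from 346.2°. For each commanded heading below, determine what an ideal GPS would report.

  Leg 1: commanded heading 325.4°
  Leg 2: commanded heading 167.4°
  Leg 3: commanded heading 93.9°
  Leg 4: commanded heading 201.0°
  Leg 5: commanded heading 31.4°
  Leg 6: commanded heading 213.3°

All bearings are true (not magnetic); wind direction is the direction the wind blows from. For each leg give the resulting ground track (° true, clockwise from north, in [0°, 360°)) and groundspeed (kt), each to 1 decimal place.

Leg 1: heading 325.4°; drift -5.0° → track 320.4°, groundspeed 144.3 kt
Leg 2: heading 167.4°; drift -0.2° → track 167.2°, groundspeed 212.6 kt
Leg 3: heading 93.9°; drift +10.2° → track 104.1°, groundspeed 190.9 kt
Leg 4: heading 201.0°; drift -5.6° → track 195.4°, groundspeed 207.2 kt
Leg 5: heading 31.4°; drift +9.4° → track 40.8°, groundspeed 154.0 kt
Leg 6: heading 213.3°; drift -7.4° → track 205.9°, groundspeed 202.9 kt

Leg 1: track=320.4°, groundspeed=144.3 kt
Leg 2: track=167.2°, groundspeed=212.6 kt
Leg 3: track=104.1°, groundspeed=190.9 kt
Leg 4: track=195.4°, groundspeed=207.2 kt
Leg 5: track=40.8°, groundspeed=154.0 kt
Leg 6: track=205.9°, groundspeed=202.9 kt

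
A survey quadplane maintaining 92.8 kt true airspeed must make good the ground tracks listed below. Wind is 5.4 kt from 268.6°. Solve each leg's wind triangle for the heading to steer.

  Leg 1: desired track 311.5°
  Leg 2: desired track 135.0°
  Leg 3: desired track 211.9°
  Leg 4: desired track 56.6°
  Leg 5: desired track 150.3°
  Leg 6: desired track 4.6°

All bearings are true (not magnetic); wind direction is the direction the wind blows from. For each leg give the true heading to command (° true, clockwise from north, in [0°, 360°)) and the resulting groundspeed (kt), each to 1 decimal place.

Leg 1: heading=309.2°, groundspeed=88.8 kt
Leg 2: heading=137.4°, groundspeed=96.4 kt
Leg 3: heading=214.7°, groundspeed=89.7 kt
Leg 4: heading=54.8°, groundspeed=97.3 kt
Leg 5: heading=153.2°, groundspeed=95.2 kt
Leg 6: heading=1.3°, groundspeed=93.2 kt

Leg 1: desired track 311.5°; wind correction -2.3° → command heading 309.2°, groundspeed 88.8 kt
Leg 2: desired track 135.0°; wind correction +2.4° → command heading 137.4°, groundspeed 96.4 kt
Leg 3: desired track 211.9°; wind correction +2.8° → command heading 214.7°, groundspeed 89.7 kt
Leg 4: desired track 56.6°; wind correction -1.8° → command heading 54.8°, groundspeed 97.3 kt
Leg 5: desired track 150.3°; wind correction +2.9° → command heading 153.2°, groundspeed 95.2 kt
Leg 6: desired track 4.6°; wind correction -3.3° → command heading 1.3°, groundspeed 93.2 kt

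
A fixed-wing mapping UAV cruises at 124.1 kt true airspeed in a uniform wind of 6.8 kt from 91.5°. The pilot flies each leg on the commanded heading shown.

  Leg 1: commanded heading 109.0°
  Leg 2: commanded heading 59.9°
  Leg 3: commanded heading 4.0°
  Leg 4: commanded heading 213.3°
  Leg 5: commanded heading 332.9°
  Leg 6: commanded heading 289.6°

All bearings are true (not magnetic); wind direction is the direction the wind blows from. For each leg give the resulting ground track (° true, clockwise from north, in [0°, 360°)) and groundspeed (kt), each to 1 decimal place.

Leg 1: track=110.0°, groundspeed=117.6 kt
Leg 2: track=58.2°, groundspeed=118.4 kt
Leg 3: track=0.9°, groundspeed=124.0 kt
Leg 4: track=215.9°, groundspeed=127.8 kt
Leg 5: track=330.2°, groundspeed=127.5 kt
Leg 6: track=288.7°, groundspeed=130.6 kt

Leg 1: heading 109.0°; drift +1.0° → track 110.0°, groundspeed 117.6 kt
Leg 2: heading 59.9°; drift -1.7° → track 58.2°, groundspeed 118.4 kt
Leg 3: heading 4.0°; drift -3.1° → track 0.9°, groundspeed 124.0 kt
Leg 4: heading 213.3°; drift +2.6° → track 215.9°, groundspeed 127.8 kt
Leg 5: heading 332.9°; drift -2.7° → track 330.2°, groundspeed 127.5 kt
Leg 6: heading 289.6°; drift -0.9° → track 288.7°, groundspeed 130.6 kt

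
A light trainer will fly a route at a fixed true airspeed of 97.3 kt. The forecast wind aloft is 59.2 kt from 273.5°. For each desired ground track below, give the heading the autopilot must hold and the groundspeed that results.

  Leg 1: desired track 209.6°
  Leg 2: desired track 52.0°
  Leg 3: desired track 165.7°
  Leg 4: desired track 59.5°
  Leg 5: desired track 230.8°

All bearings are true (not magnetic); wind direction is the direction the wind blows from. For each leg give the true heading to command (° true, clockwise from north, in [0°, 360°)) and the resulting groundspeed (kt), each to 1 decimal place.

Leg 1: desired track 209.6°; wind correction +33.1° → command heading 242.7°, groundspeed 55.4 kt
Leg 2: desired track 52.0°; wind correction -23.8° → command heading 28.2°, groundspeed 133.4 kt
Leg 3: desired track 165.7°; wind correction +35.4° → command heading 201.1°, groundspeed 97.4 kt
Leg 4: desired track 59.5°; wind correction -19.9° → command heading 39.6°, groundspeed 140.6 kt
Leg 5: desired track 230.8°; wind correction +24.4° → command heading 255.2°, groundspeed 45.1 kt

Leg 1: heading=242.7°, groundspeed=55.4 kt
Leg 2: heading=28.2°, groundspeed=133.4 kt
Leg 3: heading=201.1°, groundspeed=97.4 kt
Leg 4: heading=39.6°, groundspeed=140.6 kt
Leg 5: heading=255.2°, groundspeed=45.1 kt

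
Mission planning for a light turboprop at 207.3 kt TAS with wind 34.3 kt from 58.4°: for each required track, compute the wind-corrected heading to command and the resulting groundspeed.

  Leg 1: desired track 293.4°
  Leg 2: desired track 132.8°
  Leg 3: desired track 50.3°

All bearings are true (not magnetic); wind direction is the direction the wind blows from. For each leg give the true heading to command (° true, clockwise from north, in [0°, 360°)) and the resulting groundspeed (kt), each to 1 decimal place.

Leg 1: heading=301.2°, groundspeed=225.1 kt
Leg 2: heading=123.6°, groundspeed=195.4 kt
Leg 3: heading=51.6°, groundspeed=173.3 kt

Leg 1: desired track 293.4°; wind correction +7.8° → command heading 301.2°, groundspeed 225.1 kt
Leg 2: desired track 132.8°; wind correction -9.2° → command heading 123.6°, groundspeed 195.4 kt
Leg 3: desired track 50.3°; wind correction +1.3° → command heading 51.6°, groundspeed 173.3 kt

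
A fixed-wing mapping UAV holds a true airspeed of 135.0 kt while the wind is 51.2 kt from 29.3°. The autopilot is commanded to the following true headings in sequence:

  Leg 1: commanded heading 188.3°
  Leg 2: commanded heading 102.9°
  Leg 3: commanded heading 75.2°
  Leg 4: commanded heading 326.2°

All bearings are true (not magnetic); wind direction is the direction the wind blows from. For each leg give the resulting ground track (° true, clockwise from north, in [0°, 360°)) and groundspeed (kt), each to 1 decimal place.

Leg 1: track=194.0°, groundspeed=183.7 kt
Leg 2: track=125.1°, groundspeed=130.2 kt
Leg 3: track=95.5°, groundspeed=106.0 kt
Leg 4: track=304.0°, groundspeed=120.8 kt

Leg 1: heading 188.3°; drift +5.7° → track 194.0°, groundspeed 183.7 kt
Leg 2: heading 102.9°; drift +22.2° → track 125.1°, groundspeed 130.2 kt
Leg 3: heading 75.2°; drift +20.3° → track 95.5°, groundspeed 106.0 kt
Leg 4: heading 326.2°; drift -22.2° → track 304.0°, groundspeed 120.8 kt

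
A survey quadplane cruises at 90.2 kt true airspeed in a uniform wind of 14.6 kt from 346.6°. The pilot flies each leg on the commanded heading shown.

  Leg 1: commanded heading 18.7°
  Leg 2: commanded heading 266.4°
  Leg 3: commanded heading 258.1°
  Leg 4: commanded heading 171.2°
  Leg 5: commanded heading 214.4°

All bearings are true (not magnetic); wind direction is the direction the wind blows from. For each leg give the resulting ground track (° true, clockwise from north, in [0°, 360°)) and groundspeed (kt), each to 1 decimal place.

Leg 1: track=24.4°, groundspeed=78.2 kt
Leg 2: track=257.1°, groundspeed=88.9 kt
Leg 3: track=248.9°, groundspeed=91.0 kt
Leg 4: track=170.6°, groundspeed=104.8 kt
Leg 5: track=208.2°, groundspeed=100.6 kt

Leg 1: heading 18.7°; drift +5.7° → track 24.4°, groundspeed 78.2 kt
Leg 2: heading 266.4°; drift -9.3° → track 257.1°, groundspeed 88.9 kt
Leg 3: heading 258.1°; drift -9.2° → track 248.9°, groundspeed 91.0 kt
Leg 4: heading 171.2°; drift -0.6° → track 170.6°, groundspeed 104.8 kt
Leg 5: heading 214.4°; drift -6.2° → track 208.2°, groundspeed 100.6 kt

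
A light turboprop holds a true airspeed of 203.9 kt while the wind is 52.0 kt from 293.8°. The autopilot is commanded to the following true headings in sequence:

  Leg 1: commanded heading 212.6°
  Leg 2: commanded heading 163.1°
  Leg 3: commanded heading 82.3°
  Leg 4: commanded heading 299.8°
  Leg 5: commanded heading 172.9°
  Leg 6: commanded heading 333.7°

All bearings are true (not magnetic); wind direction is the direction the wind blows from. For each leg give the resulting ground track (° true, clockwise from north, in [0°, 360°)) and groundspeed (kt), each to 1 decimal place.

Leg 1: heading 212.6°; drift -14.7° → track 197.9°, groundspeed 202.6 kt
Leg 2: heading 163.1°; drift -9.4° → track 153.7°, groundspeed 241.1 kt
Leg 3: heading 82.3°; drift +6.2° → track 88.5°, groundspeed 249.7 kt
Leg 4: heading 299.8°; drift +2.0° → track 301.8°, groundspeed 152.3 kt
Leg 5: heading 172.9°; drift -11.0° → track 161.9°, groundspeed 234.9 kt
Leg 6: heading 333.7°; drift +11.5° → track 345.2°, groundspeed 167.4 kt

Leg 1: track=197.9°, groundspeed=202.6 kt
Leg 2: track=153.7°, groundspeed=241.1 kt
Leg 3: track=88.5°, groundspeed=249.7 kt
Leg 4: track=301.8°, groundspeed=152.3 kt
Leg 5: track=161.9°, groundspeed=234.9 kt
Leg 6: track=345.2°, groundspeed=167.4 kt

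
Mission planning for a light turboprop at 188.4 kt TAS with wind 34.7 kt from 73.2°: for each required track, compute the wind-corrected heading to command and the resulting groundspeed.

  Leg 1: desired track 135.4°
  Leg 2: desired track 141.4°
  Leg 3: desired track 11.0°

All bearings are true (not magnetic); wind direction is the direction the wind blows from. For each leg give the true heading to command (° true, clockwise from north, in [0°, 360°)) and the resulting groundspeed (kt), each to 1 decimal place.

Leg 1: heading=126.0°, groundspeed=169.7 kt
Leg 2: heading=131.6°, groundspeed=172.7 kt
Leg 3: heading=20.4°, groundspeed=169.7 kt

Leg 1: desired track 135.4°; wind correction -9.4° → command heading 126.0°, groundspeed 169.7 kt
Leg 2: desired track 141.4°; wind correction -9.8° → command heading 131.6°, groundspeed 172.7 kt
Leg 3: desired track 11.0°; wind correction +9.4° → command heading 20.4°, groundspeed 169.7 kt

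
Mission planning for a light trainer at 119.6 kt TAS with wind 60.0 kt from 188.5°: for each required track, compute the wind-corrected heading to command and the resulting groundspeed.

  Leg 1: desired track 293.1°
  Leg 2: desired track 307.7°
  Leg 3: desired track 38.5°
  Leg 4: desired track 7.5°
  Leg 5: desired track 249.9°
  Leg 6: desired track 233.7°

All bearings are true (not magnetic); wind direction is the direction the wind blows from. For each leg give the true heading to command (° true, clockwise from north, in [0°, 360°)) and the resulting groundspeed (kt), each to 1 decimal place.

Leg 1: desired track 293.1°; wind correction -29.0° → command heading 264.1°, groundspeed 119.7 kt
Leg 2: desired track 307.7°; wind correction -26.0° → command heading 281.7°, groundspeed 136.8 kt
Leg 3: desired track 38.5°; wind correction +14.5° → command heading 53.0°, groundspeed 167.7 kt
Leg 4: desired track 7.5°; wind correction -0.5° → command heading 7.0°, groundspeed 179.6 kt
Leg 5: desired track 249.9°; wind correction -26.1° → command heading 223.8°, groundspeed 78.7 kt
Leg 6: desired track 233.7°; wind correction -20.9° → command heading 212.8°, groundspeed 69.5 kt

Leg 1: heading=264.1°, groundspeed=119.7 kt
Leg 2: heading=281.7°, groundspeed=136.8 kt
Leg 3: heading=53.0°, groundspeed=167.7 kt
Leg 4: heading=7.0°, groundspeed=179.6 kt
Leg 5: heading=223.8°, groundspeed=78.7 kt
Leg 6: heading=212.8°, groundspeed=69.5 kt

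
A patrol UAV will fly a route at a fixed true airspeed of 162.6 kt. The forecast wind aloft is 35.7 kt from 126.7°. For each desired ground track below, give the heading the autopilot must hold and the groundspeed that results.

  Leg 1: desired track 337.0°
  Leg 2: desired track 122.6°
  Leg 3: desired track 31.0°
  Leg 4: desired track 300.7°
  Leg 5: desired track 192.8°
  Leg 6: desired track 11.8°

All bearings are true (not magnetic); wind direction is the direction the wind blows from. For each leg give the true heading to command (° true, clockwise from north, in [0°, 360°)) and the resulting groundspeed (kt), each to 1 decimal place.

Leg 1: heading=343.4°, groundspeed=192.4 kt
Leg 2: heading=123.5°, groundspeed=127.0 kt
Leg 3: heading=43.6°, groundspeed=162.2 kt
Leg 4: heading=299.4°, groundspeed=198.1 kt
Leg 5: heading=181.2°, groundspeed=144.8 kt
Leg 6: heading=23.3°, groundspeed=174.4 kt

Leg 1: desired track 337.0°; wind correction +6.4° → command heading 343.4°, groundspeed 192.4 kt
Leg 2: desired track 122.6°; wind correction +0.9° → command heading 123.5°, groundspeed 127.0 kt
Leg 3: desired track 31.0°; wind correction +12.6° → command heading 43.6°, groundspeed 162.2 kt
Leg 4: desired track 300.7°; wind correction -1.3° → command heading 299.4°, groundspeed 198.1 kt
Leg 5: desired track 192.8°; wind correction -11.6° → command heading 181.2°, groundspeed 144.8 kt
Leg 6: desired track 11.8°; wind correction +11.5° → command heading 23.3°, groundspeed 174.4 kt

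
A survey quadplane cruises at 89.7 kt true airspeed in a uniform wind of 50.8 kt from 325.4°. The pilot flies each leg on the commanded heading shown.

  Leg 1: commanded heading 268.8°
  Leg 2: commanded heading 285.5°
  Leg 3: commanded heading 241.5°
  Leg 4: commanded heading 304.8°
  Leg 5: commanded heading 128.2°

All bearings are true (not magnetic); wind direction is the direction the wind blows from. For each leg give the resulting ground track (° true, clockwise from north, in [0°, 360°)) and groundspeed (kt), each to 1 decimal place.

Leg 1: heading 268.8°; drift -34.5° → track 234.3°, groundspeed 74.9 kt
Leg 2: heading 285.5°; drift -32.7° → track 252.8°, groundspeed 60.3 kt
Leg 3: heading 241.5°; drift -30.9° → track 210.6°, groundspeed 98.3 kt
Leg 4: heading 304.8°; drift -23.0° → track 281.8°, groundspeed 45.8 kt
Leg 5: heading 128.2°; drift +6.2° → track 134.4°, groundspeed 139.0 kt

Leg 1: track=234.3°, groundspeed=74.9 kt
Leg 2: track=252.8°, groundspeed=60.3 kt
Leg 3: track=210.6°, groundspeed=98.3 kt
Leg 4: track=281.8°, groundspeed=45.8 kt
Leg 5: track=134.4°, groundspeed=139.0 kt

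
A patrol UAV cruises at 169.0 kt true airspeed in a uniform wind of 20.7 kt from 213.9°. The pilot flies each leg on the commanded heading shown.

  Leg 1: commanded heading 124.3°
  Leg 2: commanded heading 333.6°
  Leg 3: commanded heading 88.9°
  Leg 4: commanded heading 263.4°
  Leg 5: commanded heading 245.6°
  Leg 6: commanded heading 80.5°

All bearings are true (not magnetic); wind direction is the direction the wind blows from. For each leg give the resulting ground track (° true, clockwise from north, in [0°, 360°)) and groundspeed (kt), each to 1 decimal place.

Leg 1: track=117.3°, groundspeed=170.1 kt
Leg 2: track=339.3°, groundspeed=180.2 kt
Leg 3: track=83.5°, groundspeed=181.7 kt
Leg 4: track=269.2°, groundspeed=156.4 kt
Leg 5: track=249.7°, groundspeed=151.8 kt
Leg 6: track=75.8°, groundspeed=183.8 kt

Leg 1: heading 124.3°; drift -7.0° → track 117.3°, groundspeed 170.1 kt
Leg 2: heading 333.6°; drift +5.7° → track 339.3°, groundspeed 180.2 kt
Leg 3: heading 88.9°; drift -5.4° → track 83.5°, groundspeed 181.7 kt
Leg 4: heading 263.4°; drift +5.8° → track 269.2°, groundspeed 156.4 kt
Leg 5: heading 245.6°; drift +4.1° → track 249.7°, groundspeed 151.8 kt
Leg 6: heading 80.5°; drift -4.7° → track 75.8°, groundspeed 183.8 kt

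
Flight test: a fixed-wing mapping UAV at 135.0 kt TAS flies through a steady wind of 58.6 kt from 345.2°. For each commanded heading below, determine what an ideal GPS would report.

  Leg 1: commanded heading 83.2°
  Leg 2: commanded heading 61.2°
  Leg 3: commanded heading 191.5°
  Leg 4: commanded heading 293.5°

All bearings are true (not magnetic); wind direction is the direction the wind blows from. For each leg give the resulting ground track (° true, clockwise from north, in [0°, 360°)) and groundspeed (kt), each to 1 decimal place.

Leg 1: track=105.3°, groundspeed=154.5 kt
Leg 2: track=86.4°, groundspeed=133.5 kt
Leg 3: track=183.6°, groundspeed=189.3 kt
Leg 4: track=268.5°, groundspeed=108.9 kt

Leg 1: heading 83.2°; drift +22.1° → track 105.3°, groundspeed 154.5 kt
Leg 2: heading 61.2°; drift +25.2° → track 86.4°, groundspeed 133.5 kt
Leg 3: heading 191.5°; drift -7.9° → track 183.6°, groundspeed 189.3 kt
Leg 4: heading 293.5°; drift -25.0° → track 268.5°, groundspeed 108.9 kt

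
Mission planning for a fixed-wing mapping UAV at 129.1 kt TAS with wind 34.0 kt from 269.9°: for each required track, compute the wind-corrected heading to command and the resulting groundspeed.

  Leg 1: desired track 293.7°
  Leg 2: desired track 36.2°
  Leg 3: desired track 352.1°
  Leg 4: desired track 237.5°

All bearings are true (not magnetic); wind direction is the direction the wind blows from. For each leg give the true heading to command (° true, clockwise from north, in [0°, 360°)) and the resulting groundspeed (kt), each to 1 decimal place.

Leg 1: heading=287.6°, groundspeed=97.3 kt
Leg 2: heading=23.9°, groundspeed=146.3 kt
Leg 3: heading=337.0°, groundspeed=120.0 kt
Leg 4: heading=245.6°, groundspeed=99.1 kt

Leg 1: desired track 293.7°; wind correction -6.1° → command heading 287.6°, groundspeed 97.3 kt
Leg 2: desired track 36.2°; wind correction -12.3° → command heading 23.9°, groundspeed 146.3 kt
Leg 3: desired track 352.1°; wind correction -15.1° → command heading 337.0°, groundspeed 120.0 kt
Leg 4: desired track 237.5°; wind correction +8.1° → command heading 245.6°, groundspeed 99.1 kt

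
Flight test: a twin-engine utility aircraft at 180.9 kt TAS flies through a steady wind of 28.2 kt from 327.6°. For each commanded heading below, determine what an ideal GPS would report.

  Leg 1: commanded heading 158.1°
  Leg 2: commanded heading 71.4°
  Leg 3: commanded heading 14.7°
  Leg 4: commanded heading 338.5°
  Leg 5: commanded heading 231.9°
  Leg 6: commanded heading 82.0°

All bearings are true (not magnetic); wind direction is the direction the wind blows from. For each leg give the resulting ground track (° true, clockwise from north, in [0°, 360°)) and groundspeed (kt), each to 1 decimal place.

Leg 1: heading 158.1°; drift -1.4° → track 156.7°, groundspeed 208.7 kt
Leg 2: heading 71.4°; drift +8.3° → track 79.7°, groundspeed 189.6 kt
Leg 3: heading 14.7°; drift +7.3° → track 22.0°, groundspeed 163.0 kt
Leg 4: heading 338.5°; drift +2.0° → track 340.5°, groundspeed 153.3 kt
Leg 5: heading 231.9°; drift -8.7° → track 223.2°, groundspeed 185.8 kt
Leg 6: heading 82.0°; drift +7.6° → track 89.6°, groundspeed 194.3 kt

Leg 1: track=156.7°, groundspeed=208.7 kt
Leg 2: track=79.7°, groundspeed=189.6 kt
Leg 3: track=22.0°, groundspeed=163.0 kt
Leg 4: track=340.5°, groundspeed=153.3 kt
Leg 5: track=223.2°, groundspeed=185.8 kt
Leg 6: track=89.6°, groundspeed=194.3 kt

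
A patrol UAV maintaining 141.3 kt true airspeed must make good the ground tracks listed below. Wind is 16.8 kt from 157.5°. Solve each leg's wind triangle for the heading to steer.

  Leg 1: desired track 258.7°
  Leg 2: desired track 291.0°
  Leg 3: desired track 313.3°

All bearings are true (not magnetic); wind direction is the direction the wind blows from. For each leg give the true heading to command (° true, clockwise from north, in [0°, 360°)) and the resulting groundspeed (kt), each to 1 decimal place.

Leg 1: desired track 258.7°; wind correction -6.7° → command heading 252.0°, groundspeed 143.6 kt
Leg 2: desired track 291.0°; wind correction -4.9° → command heading 286.1°, groundspeed 152.3 kt
Leg 3: desired track 313.3°; wind correction -2.8° → command heading 310.5°, groundspeed 156.5 kt

Leg 1: heading=252.0°, groundspeed=143.6 kt
Leg 2: heading=286.1°, groundspeed=152.3 kt
Leg 3: heading=310.5°, groundspeed=156.5 kt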